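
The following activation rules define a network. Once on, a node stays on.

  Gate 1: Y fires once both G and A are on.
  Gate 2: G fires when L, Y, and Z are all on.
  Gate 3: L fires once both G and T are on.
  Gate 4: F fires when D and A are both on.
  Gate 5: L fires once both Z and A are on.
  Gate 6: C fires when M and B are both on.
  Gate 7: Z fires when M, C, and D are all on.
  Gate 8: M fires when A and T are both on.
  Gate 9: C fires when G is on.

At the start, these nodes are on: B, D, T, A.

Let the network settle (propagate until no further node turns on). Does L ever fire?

Yes

A and T are on, so M fires (Gate 8).
Gate 6: M and B on → C on.
M, C, and D are on, so Z fires (Gate 7).
Z and A are on, so L fires (Gate 5).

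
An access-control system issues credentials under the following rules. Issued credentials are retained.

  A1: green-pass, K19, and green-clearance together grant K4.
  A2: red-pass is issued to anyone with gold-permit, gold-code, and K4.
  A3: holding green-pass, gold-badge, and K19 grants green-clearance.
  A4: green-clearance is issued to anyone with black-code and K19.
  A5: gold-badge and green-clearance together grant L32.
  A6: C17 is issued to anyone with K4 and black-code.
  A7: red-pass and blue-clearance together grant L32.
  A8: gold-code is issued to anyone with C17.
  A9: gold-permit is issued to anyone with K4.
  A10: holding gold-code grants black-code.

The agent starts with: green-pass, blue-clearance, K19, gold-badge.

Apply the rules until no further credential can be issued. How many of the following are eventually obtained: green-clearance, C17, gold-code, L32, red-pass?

Holding green-pass, gold-badge, and K19 grants green-clearance (A3).
Holding gold-badge and green-clearance grants L32 (A5).
green-clearance: reached.
C17 would need K4 and black-code (A6), but black-code is never granted.
gold-code would need C17 (A8), but C17 is never granted.
L32: reached.
red-pass would need gold-permit, gold-code, and K4 (A2), but gold-code is never granted.
Reached: green-clearance and L32 — 2 of the 5.

2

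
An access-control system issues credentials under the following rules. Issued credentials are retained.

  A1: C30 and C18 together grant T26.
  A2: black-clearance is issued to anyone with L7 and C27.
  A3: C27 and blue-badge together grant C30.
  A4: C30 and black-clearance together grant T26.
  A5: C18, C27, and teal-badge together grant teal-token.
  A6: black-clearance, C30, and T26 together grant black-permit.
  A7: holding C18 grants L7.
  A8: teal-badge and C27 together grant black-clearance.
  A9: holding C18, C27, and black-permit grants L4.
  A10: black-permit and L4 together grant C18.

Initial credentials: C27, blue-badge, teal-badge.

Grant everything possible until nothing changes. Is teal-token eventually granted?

teal-token would need C18, C27, and teal-badge (A5), but C18 is never granted.

No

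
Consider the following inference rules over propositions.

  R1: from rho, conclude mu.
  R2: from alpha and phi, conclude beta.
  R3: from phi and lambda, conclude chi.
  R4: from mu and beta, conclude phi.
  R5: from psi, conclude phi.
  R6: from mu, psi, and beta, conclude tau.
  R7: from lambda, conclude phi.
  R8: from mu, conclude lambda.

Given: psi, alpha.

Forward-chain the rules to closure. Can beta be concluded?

Yes

From psi, R5 gives phi.
alpha and phi hold, so beta follows (R2).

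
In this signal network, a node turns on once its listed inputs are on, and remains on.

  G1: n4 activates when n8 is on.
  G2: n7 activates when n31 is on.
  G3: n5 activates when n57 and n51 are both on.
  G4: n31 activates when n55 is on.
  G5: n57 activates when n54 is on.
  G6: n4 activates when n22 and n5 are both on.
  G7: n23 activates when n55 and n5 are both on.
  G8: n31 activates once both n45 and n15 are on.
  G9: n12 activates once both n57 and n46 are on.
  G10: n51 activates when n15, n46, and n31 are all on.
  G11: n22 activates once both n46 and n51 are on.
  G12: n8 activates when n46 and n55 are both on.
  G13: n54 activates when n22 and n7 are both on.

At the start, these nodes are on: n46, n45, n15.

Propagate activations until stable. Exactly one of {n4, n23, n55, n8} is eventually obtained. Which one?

n4

n45 and n15 are on, so n31 activates (G8).
n15, n46, and n31 are on, so n51 activates (G10).
G2: n31 on → n7 on.
G11: n46 and n51 on → n22 on.
n22 and n7 are on, so n54 activates (G13).
n54 is on, so n57 activates (G5).
G3: n57 and n51 on → n5 on.
n22 and n5 are on, so n4 activates (G6).
n23 would need n55 and n5 (G7), but n55 never turns on. n8 would need n46 and n55 (G12), but n55 never turns on. No rule produces n55, and it is not given.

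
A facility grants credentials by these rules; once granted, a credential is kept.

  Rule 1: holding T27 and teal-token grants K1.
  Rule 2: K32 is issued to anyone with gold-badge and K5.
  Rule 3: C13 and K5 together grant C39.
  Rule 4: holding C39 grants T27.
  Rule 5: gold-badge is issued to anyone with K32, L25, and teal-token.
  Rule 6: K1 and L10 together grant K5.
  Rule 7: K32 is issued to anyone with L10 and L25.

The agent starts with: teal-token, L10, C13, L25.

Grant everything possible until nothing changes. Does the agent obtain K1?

K1 would need T27 and teal-token (Rule 1), but T27 is never granted.

No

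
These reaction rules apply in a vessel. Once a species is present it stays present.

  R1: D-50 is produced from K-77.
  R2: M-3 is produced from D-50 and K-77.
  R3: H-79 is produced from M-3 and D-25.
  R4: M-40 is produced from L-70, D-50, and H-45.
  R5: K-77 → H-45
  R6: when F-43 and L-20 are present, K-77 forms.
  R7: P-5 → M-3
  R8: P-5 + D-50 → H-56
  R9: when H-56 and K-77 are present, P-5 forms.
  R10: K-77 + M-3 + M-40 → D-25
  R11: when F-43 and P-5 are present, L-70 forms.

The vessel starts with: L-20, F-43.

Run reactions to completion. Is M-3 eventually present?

Yes

F-43 and L-20 present → K-77 forms (R6).
K-77 present → D-50 forms (R1).
D-50 and K-77 present → M-3 forms (R2).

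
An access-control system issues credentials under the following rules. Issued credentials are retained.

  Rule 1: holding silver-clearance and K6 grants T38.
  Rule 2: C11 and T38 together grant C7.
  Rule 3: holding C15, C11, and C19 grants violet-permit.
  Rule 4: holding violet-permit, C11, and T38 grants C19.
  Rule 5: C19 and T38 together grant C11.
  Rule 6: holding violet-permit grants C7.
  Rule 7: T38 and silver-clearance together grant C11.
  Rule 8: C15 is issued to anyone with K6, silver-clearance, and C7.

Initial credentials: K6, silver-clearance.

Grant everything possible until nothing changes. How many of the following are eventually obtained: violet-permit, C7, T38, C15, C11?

Holding silver-clearance and K6 grants T38 (Rule 1).
Holding T38 and silver-clearance grants C11 (Rule 7).
Holding C11 and T38 grants C7 (Rule 2).
Holding K6, silver-clearance, and C7 grants C15 (Rule 8).
violet-permit would need C15, C11, and C19 (Rule 3), but C19 is never granted.
C7: reached.
T38: reached.
C15: reached.
C11: reached.
Reached: C7, T38, C15, and C11 — 4 of the 5.

4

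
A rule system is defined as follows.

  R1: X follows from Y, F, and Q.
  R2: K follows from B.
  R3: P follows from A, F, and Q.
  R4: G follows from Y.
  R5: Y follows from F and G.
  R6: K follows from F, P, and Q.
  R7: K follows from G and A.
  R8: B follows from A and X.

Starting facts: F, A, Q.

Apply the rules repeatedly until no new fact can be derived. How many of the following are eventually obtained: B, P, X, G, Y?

From A, F, and Q, R3 gives P.
B would need A and X (R8), but X is never established.
P: reached.
X would need Y, F, and Q (R1), but Y is never established.
G would need Y (R4), but Y is never established.
Y would need F and G (R5), but G is never established.
Reached: P — 1 of the 5.

1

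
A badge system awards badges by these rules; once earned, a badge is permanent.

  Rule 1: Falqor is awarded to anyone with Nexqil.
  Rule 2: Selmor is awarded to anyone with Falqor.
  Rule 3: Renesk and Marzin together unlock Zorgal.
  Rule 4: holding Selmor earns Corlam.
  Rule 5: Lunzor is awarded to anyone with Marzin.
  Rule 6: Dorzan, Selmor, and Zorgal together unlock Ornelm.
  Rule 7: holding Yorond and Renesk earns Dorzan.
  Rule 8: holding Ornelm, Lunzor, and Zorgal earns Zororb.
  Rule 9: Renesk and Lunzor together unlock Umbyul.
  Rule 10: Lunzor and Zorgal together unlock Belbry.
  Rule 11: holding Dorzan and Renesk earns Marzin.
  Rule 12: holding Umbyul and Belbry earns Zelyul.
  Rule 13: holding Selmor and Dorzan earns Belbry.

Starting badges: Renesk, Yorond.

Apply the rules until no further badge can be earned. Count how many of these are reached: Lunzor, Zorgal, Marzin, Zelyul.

4

With Yorond and Renesk, Dorzan is earned (Rule 7).
With Dorzan and Renesk, Marzin is earned (Rule 11).
With Marzin, Lunzor is earned (Rule 5).
With Renesk and Marzin, Zorgal is earned (Rule 3).
With Lunzor and Zorgal, Belbry is earned (Rule 10).
With Renesk and Lunzor, Umbyul is earned (Rule 9).
With Umbyul and Belbry, Zelyul is earned (Rule 12).
Lunzor: reached.
Zorgal: reached.
Marzin: reached.
Zelyul: reached.
All 4 are reached.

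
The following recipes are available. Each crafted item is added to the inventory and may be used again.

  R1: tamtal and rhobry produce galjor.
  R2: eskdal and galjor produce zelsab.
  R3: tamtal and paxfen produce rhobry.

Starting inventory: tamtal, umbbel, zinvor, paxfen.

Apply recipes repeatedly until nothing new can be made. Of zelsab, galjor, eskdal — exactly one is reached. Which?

Using R3, tamtal and paxfen make rhobry.
Using R1, tamtal and rhobry make galjor.
zelsab would need eskdal and galjor (R2), but eskdal is never obtained. No rule produces eskdal, and it is not given.

galjor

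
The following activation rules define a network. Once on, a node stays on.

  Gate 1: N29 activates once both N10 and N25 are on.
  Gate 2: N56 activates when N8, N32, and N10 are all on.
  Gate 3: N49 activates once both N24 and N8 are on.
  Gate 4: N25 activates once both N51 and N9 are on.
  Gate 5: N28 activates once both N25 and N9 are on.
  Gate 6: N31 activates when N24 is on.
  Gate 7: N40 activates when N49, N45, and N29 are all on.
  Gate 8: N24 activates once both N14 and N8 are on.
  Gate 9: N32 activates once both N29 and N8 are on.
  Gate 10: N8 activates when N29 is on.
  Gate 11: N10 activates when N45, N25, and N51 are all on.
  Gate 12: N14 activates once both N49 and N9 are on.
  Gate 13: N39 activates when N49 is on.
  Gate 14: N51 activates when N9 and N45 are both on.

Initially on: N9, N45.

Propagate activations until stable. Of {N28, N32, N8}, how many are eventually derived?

N9 and N45 are on, so N51 activates (Gate 14).
N51 and N9 are on, so N25 activates (Gate 4).
N45, N25, and N51 are on, so N10 activates (Gate 11).
N25 and N9 are on, so N28 activates (Gate 5).
N10 and N25 are on, so N29 activates (Gate 1).
Gate 10: N29 on → N8 on.
Gate 9: N29 and N8 on → N32 on.
N28: reached.
N32: reached.
N8: reached.
All 3 are reached.

3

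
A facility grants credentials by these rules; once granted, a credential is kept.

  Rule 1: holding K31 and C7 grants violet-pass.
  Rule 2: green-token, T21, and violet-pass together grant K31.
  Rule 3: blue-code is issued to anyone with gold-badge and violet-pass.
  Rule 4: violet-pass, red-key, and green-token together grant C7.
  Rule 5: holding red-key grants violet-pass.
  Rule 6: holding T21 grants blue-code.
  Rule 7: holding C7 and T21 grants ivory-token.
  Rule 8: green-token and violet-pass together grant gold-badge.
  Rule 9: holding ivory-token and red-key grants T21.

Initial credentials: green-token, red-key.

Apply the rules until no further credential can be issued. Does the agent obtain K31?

No

K31 would need green-token, T21, and violet-pass (Rule 2), but T21 is never granted.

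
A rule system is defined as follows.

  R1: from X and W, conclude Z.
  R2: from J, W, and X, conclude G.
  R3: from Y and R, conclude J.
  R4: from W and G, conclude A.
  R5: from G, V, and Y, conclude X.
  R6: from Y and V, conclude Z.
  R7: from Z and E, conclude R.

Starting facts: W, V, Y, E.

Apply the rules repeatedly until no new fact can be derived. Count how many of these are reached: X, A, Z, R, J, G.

Y and V hold, so Z follows (R6).
Z and E hold, so R follows (R7).
Y and R hold, so J follows (R3).
X would need G, V, and Y (R5), but G is never established.
A would need W and G (R4), but G is never established.
Z: reached.
R: reached.
J: reached.
G would need J, W, and X (R2), but X is never established.
Reached: Z, R, and J — 3 of the 6.

3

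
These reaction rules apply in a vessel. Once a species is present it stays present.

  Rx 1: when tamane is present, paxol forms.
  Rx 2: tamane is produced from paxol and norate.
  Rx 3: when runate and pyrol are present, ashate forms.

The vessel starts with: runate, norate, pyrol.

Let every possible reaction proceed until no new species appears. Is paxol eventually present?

No

paxol would need tamane (Rx 1), but tamane never forms.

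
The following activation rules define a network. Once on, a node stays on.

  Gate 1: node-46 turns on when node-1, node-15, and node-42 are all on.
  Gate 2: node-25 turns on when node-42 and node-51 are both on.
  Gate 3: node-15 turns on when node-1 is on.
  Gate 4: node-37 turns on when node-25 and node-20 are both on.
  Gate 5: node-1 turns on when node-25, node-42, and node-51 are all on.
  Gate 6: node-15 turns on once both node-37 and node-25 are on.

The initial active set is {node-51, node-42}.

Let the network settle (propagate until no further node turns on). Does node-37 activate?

node-37 would need node-25 and node-20 (Gate 4), but node-20 never turns on.

No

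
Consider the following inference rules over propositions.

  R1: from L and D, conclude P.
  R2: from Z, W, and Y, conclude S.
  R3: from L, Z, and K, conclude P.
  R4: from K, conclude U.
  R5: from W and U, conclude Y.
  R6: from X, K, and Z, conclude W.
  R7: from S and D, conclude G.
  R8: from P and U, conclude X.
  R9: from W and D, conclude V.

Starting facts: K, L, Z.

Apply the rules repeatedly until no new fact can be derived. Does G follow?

G would need S and D (R7), but D is never established.

No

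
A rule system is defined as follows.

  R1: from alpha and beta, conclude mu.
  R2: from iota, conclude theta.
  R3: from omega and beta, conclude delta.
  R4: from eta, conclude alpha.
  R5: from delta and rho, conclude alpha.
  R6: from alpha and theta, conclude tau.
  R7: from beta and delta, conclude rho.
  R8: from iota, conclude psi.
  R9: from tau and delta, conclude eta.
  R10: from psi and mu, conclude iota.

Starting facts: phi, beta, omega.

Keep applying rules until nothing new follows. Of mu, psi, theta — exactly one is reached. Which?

mu

From omega and beta, R3 gives delta.
From beta and delta, R7 gives rho.
delta and rho hold, so alpha follows (R5).
From alpha and beta, R1 gives mu.
theta would need iota (R2), but iota is never established. psi would need iota (R8), but iota is never established.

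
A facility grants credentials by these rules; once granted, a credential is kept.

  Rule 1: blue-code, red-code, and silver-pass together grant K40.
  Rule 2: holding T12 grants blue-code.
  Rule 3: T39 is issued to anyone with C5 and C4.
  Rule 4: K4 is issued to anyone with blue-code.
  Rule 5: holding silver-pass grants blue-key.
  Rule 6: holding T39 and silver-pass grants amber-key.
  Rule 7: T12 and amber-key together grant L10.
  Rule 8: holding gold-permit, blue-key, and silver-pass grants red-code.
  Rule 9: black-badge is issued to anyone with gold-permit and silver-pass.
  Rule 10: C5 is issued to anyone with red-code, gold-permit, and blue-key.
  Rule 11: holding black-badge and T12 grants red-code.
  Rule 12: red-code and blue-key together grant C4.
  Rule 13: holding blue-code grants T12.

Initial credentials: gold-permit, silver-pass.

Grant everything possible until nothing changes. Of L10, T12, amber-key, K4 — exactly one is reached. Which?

Holding silver-pass grants blue-key (Rule 5).
Holding gold-permit, blue-key, and silver-pass grants red-code (Rule 8).
Holding red-code and blue-key grants C4 (Rule 12).
Holding red-code, gold-permit, and blue-key grants C5 (Rule 10).
Holding C5 and C4 grants T39 (Rule 3).
Holding T39 and silver-pass grants amber-key (Rule 6).
L10 would need T12 and amber-key (Rule 7), but T12 is never granted. T12 would need blue-code (Rule 13), but blue-code is never granted. K4 would need blue-code (Rule 4), but blue-code is never granted.

amber-key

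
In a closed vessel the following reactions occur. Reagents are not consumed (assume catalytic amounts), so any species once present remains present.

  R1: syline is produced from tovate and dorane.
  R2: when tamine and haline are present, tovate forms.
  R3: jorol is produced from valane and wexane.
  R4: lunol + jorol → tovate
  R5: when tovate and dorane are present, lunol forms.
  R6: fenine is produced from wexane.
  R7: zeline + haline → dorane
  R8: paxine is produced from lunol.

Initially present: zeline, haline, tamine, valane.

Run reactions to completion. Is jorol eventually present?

No

jorol would need valane and wexane (R3), but wexane never forms.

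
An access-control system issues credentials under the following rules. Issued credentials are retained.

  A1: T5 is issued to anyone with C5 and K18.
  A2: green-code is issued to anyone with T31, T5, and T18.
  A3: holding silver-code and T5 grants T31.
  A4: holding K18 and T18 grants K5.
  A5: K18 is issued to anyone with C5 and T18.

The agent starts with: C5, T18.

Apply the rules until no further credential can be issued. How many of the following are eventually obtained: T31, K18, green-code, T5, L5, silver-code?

2

Holding C5 and T18 grants K18 (A5).
Holding C5 and K18 grants T5 (A1).
T31 would need silver-code and T5 (A3), but silver-code is never granted.
K18: reached.
green-code would need T31, T5, and T18 (A2), but T31 is never granted.
T5: reached.
No rule produces L5, and it is not given.
No rule produces silver-code, and it is not given.
Reached: K18 and T5 — 2 of the 6.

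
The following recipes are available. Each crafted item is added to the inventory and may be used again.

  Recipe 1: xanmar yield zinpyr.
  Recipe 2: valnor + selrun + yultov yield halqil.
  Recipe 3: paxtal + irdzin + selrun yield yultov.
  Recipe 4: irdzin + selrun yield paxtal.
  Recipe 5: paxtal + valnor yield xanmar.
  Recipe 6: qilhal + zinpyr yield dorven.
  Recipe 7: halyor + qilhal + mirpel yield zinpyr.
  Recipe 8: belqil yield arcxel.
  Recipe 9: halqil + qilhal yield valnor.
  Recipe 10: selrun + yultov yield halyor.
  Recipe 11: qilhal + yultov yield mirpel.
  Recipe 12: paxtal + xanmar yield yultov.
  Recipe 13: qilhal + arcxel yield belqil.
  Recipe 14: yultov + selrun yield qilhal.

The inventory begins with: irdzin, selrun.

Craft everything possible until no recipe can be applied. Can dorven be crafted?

irdzin + selrun → paxtal (Recipe 4).
Using Recipe 3, paxtal, irdzin, and selrun make yultov.
Using Recipe 14, yultov and selrun make qilhal.
selrun + yultov → halyor (Recipe 10).
Using Recipe 11, qilhal and yultov make mirpel.
halyor + qilhal + mirpel → zinpyr (Recipe 7).
qilhal + zinpyr → dorven (Recipe 6).

Yes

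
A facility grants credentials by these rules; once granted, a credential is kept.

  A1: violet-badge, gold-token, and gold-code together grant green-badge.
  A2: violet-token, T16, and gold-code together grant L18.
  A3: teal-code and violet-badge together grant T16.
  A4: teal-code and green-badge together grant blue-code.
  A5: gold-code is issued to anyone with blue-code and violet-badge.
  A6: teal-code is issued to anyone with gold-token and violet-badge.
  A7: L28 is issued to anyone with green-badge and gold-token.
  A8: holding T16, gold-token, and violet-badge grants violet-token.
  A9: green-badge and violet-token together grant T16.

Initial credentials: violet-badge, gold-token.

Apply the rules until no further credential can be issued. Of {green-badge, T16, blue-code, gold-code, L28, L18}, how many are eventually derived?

Holding gold-token and violet-badge grants teal-code (A6).
Holding teal-code and violet-badge grants T16 (A3).
green-badge would need violet-badge, gold-token, and gold-code (A1), but gold-code is never granted.
T16: reached.
blue-code would need teal-code and green-badge (A4), but green-badge is never granted.
gold-code would need blue-code and violet-badge (A5), but blue-code is never granted.
L28 would need green-badge and gold-token (A7), but green-badge is never granted.
L18 would need violet-token, T16, and gold-code (A2), but gold-code is never granted.
Reached: T16 — 1 of the 6.

1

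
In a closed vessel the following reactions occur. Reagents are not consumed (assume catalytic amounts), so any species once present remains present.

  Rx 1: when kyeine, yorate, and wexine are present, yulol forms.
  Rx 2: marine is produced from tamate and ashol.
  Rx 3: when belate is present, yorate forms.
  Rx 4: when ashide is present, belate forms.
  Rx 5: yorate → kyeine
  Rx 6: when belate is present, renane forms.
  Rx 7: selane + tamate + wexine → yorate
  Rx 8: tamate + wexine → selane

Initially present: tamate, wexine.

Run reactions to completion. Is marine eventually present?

marine would need tamate and ashol (Rx 2), but ashol never forms.

No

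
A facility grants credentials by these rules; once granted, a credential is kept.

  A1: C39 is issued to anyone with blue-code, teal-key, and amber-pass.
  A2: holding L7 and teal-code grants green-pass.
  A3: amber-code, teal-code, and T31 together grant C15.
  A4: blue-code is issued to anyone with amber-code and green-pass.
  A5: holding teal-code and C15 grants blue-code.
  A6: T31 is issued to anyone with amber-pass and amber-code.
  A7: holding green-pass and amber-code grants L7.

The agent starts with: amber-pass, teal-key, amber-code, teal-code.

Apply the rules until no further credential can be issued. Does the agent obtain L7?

L7 would need green-pass and amber-code (A7), but green-pass is never granted.

No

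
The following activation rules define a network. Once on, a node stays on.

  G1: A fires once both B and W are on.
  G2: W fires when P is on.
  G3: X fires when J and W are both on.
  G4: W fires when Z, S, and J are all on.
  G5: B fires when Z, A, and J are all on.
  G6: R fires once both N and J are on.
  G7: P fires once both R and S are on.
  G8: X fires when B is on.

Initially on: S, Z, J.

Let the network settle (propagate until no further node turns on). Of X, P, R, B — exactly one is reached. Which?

Z, S, and J are on, so W fires (G4).
G3: J and W on → X on.
B would need Z, A, and J (G5), but A never turns on. R would need N and J (G6), but N never turns on. P would need R and S (G7), but R never turns on.

X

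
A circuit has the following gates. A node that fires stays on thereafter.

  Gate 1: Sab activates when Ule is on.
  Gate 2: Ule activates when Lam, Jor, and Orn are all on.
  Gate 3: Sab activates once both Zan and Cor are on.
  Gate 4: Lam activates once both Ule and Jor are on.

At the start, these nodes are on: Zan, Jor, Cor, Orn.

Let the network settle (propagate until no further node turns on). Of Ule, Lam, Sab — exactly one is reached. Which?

Sab

Zan and Cor are on, so Sab activates (Gate 3).
Ule would need Lam, Jor, and Orn (Gate 2), but Lam never turns on. Lam would need Ule and Jor (Gate 4), but Ule never turns on.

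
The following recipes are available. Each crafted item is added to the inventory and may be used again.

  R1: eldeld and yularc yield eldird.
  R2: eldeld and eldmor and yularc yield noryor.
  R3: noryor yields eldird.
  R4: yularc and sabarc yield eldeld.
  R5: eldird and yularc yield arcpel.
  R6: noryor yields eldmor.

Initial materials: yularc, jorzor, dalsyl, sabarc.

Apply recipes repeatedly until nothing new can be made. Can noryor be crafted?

noryor would need eldeld, eldmor, and yularc (R2), but eldmor is never obtained.

No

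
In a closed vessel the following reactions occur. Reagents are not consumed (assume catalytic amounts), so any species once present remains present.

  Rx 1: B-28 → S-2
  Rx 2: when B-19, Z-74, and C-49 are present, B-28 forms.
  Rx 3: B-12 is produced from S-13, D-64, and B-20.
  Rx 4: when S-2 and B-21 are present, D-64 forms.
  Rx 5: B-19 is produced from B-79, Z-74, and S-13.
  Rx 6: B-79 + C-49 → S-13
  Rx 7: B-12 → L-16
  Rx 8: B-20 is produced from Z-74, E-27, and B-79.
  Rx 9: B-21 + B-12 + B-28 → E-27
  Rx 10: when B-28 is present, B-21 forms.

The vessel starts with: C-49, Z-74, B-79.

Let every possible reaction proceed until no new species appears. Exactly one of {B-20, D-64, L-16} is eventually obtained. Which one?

B-79 and C-49 present → S-13 forms (Rx 6).
B-79, Z-74, and S-13 present → B-19 forms (Rx 5).
B-19, Z-74, and C-49 present → B-28 forms (Rx 2).
B-28 present → S-2 forms (Rx 1).
B-28 present → B-21 forms (Rx 10).
S-2 and B-21 present → D-64 forms (Rx 4).
L-16 would need B-12 (Rx 7), but B-12 never forms. B-20 would need Z-74, E-27, and B-79 (Rx 8), but E-27 never forms.

D-64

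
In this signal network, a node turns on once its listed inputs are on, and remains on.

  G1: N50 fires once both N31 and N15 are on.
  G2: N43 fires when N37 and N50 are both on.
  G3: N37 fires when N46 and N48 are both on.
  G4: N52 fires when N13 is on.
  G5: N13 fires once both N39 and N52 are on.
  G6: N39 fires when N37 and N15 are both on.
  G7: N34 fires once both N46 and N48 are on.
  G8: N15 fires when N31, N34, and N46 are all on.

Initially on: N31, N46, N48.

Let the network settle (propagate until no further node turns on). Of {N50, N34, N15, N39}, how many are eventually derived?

4

N46 and N48 are on, so N37 fires (G3).
N46 and N48 are on, so N34 fires (G7).
G8: N31, N34, and N46 on → N15 on.
G1: N31 and N15 on → N50 on.
G6: N37 and N15 on → N39 on.
N50: reached.
N34: reached.
N15: reached.
N39: reached.
All 4 are reached.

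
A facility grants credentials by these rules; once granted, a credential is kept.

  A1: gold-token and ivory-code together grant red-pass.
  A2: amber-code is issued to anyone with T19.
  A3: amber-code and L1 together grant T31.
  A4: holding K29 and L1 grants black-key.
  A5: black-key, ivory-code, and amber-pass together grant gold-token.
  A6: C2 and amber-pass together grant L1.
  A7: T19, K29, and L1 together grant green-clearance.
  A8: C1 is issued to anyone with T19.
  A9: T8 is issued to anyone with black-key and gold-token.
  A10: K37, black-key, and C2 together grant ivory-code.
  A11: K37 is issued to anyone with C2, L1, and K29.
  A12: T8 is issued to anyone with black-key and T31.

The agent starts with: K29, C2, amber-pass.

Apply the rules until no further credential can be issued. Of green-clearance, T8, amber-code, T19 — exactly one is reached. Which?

Holding C2 and amber-pass grants L1 (A6).
Holding K29 and L1 grants black-key (A4).
Holding C2, L1, and K29 grants K37 (A11).
Holding K37, black-key, and C2 grants ivory-code (A10).
Holding black-key, ivory-code, and amber-pass grants gold-token (A5).
Holding black-key and gold-token grants T8 (A9).
No rule produces T19, and it is not given. amber-code would need T19 (A2), but T19 is never granted. green-clearance would need T19, K29, and L1 (A7), but T19 is never granted.

T8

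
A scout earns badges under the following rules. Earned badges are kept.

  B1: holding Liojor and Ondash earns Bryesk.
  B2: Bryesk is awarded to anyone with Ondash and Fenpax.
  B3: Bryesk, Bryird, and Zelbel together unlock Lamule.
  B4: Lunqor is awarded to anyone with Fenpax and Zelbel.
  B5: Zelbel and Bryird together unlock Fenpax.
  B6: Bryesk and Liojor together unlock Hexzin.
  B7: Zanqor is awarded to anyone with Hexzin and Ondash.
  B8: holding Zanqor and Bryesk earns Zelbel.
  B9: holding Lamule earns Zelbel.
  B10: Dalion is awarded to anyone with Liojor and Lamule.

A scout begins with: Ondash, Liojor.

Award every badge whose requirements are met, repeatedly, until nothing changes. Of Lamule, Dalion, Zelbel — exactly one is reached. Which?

With Liojor and Ondash, Bryesk is earned (B1).
With Bryesk and Liojor, Hexzin is earned (B6).
With Hexzin and Ondash, Zanqor is earned (B7).
With Zanqor and Bryesk, Zelbel is earned (B8).
Dalion would need Liojor and Lamule (B10), but Lamule is never earned. Lamule would need Bryesk, Bryird, and Zelbel (B3), but Bryird is never earned.

Zelbel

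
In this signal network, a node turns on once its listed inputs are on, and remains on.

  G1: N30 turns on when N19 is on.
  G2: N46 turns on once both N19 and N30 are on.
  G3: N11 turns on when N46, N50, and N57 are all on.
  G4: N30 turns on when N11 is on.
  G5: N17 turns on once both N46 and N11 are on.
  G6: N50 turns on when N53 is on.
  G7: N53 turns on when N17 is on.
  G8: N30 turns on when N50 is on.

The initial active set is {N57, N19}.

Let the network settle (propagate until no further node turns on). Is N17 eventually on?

No

N17 would need N46 and N11 (G5), but N11 never turns on.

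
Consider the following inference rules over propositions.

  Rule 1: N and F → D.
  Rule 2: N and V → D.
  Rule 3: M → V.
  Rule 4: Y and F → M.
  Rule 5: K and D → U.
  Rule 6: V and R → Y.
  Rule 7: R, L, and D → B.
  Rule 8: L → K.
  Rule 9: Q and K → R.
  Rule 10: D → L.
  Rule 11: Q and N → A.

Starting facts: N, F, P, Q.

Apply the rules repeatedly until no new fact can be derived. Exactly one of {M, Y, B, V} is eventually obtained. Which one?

From N and F, Rule 1 gives D.
From D, Rule 10 gives L.
L holds, so K follows (Rule 8).
From Q and K, Rule 9 gives R.
R, L, and D hold, so B follows (Rule 7).
Y would need V and R (Rule 6), but V is never established. V would need M (Rule 3), but M is never established. M would need Y and F (Rule 4), but Y is never established.

B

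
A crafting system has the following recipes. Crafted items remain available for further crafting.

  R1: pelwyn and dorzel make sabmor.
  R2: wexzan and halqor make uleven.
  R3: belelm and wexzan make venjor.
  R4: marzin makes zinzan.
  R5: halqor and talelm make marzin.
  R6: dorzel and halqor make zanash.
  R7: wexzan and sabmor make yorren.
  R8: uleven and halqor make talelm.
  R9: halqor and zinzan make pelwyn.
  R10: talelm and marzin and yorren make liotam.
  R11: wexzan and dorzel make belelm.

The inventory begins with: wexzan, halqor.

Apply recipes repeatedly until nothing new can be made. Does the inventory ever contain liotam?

No

liotam would need talelm, marzin, and yorren (R10), but yorren is never obtained.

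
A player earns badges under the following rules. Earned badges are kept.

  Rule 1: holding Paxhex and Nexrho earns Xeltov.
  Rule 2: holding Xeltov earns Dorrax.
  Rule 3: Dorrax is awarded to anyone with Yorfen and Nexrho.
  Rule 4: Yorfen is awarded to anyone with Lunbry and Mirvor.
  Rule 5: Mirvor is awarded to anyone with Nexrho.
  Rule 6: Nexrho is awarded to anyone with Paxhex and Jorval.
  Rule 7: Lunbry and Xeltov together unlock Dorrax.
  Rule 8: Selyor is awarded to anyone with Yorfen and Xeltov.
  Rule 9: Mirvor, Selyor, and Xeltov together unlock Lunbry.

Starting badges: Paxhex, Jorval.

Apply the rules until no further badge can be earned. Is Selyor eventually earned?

Selyor would need Yorfen and Xeltov (Rule 8), but Yorfen is never earned.

No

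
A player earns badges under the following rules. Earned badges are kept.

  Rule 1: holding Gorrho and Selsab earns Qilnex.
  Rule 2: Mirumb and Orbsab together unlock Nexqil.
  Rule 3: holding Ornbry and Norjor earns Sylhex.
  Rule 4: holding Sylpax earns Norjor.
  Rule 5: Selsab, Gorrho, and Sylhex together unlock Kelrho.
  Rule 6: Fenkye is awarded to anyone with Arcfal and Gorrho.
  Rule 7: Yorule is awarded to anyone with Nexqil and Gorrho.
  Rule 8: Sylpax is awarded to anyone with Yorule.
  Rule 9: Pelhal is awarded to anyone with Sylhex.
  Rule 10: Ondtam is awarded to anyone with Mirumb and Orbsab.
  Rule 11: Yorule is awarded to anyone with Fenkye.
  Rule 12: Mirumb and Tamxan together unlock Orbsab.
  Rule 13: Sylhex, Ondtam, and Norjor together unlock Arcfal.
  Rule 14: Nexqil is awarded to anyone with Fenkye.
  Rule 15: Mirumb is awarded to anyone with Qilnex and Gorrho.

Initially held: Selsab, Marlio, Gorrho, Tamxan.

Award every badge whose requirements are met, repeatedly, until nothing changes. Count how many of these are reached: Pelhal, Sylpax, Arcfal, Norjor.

With Gorrho and Selsab, Qilnex is earned (Rule 1).
With Qilnex and Gorrho, Mirumb is earned (Rule 15).
With Mirumb and Tamxan, Orbsab is earned (Rule 12).
With Mirumb and Orbsab, Nexqil is earned (Rule 2).
With Nexqil and Gorrho, Yorule is earned (Rule 7).
With Yorule, Sylpax is earned (Rule 8).
With Sylpax, Norjor is earned (Rule 4).
Pelhal would need Sylhex (Rule 9), but Sylhex is never earned.
Sylpax: reached.
Arcfal would need Sylhex, Ondtam, and Norjor (Rule 13), but Sylhex is never earned.
Norjor: reached.
Reached: Sylpax and Norjor — 2 of the 4.

2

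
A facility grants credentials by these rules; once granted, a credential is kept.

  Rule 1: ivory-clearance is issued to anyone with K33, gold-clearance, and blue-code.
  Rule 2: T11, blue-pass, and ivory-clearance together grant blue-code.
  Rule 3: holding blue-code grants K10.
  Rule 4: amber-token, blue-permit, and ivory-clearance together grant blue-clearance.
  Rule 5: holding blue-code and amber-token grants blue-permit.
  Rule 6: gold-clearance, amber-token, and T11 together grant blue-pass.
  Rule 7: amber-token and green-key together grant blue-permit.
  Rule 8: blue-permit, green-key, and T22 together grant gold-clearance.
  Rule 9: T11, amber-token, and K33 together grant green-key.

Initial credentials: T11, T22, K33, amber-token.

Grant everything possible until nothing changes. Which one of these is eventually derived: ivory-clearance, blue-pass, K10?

blue-pass

Holding T11, amber-token, and K33 grants green-key (Rule 9).
Holding amber-token and green-key grants blue-permit (Rule 7).
Holding blue-permit, green-key, and T22 grants gold-clearance (Rule 8).
Holding gold-clearance, amber-token, and T11 grants blue-pass (Rule 6).
K10 would need blue-code (Rule 3), but blue-code is never granted. ivory-clearance would need K33, gold-clearance, and blue-code (Rule 1), but blue-code is never granted.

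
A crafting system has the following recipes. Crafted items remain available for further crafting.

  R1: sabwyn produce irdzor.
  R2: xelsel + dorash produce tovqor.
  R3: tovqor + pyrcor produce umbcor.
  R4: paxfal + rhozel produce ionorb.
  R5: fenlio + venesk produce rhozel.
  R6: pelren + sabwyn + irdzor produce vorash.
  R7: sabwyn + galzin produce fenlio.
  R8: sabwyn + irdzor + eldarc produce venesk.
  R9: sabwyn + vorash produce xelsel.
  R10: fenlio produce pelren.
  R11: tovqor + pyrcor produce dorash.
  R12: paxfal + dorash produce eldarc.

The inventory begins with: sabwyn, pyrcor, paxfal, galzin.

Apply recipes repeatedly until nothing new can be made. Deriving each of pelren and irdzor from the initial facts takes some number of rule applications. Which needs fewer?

irdzor: sabwyn → irdzor (R1). [1 rule application]
pelren: sabwyn + galzin → fenlio (R7). Using R10, fenlio makes pelren. [2 rule applications]
irdzor needs fewer.

irdzor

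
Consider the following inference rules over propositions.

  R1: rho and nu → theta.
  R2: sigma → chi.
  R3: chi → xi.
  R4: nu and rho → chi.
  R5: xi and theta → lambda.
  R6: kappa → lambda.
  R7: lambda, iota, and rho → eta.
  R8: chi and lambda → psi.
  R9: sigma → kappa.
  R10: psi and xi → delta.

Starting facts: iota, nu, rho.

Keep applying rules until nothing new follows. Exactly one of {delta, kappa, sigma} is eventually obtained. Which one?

nu and rho hold, so chi follows (R4).
From rho and nu, R1 gives theta.
chi holds, so xi follows (R3).
From xi and theta, R5 gives lambda.
From chi and lambda, R8 gives psi.
psi and xi hold, so delta follows (R10).
No rule produces sigma, and it is not given. kappa would need sigma (R9), but sigma is never established.

delta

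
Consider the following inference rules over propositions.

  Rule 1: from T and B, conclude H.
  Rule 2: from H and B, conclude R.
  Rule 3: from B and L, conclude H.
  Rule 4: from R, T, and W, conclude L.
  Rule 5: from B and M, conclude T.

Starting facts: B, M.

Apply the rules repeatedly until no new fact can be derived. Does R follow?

Yes

B and M hold, so T follows (Rule 5).
From T and B, Rule 1 gives H.
From H and B, Rule 2 gives R.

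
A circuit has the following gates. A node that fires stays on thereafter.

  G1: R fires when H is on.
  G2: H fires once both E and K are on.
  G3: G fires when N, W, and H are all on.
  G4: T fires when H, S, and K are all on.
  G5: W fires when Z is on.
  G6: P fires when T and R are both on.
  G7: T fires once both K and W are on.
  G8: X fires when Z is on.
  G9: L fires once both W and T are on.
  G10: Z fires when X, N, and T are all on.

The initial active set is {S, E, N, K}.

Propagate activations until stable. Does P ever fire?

E and K are on, so H fires (G2).
G4: H, S, and K on → T on.
G1: H on → R on.
G6: T and R on → P on.

Yes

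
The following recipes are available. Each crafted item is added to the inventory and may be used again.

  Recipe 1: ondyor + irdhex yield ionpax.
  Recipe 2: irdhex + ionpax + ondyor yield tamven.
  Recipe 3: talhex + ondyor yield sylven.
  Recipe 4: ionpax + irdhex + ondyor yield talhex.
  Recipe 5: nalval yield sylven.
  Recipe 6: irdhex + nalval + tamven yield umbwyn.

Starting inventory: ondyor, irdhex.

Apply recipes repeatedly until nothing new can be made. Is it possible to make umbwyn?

No

umbwyn would need irdhex, nalval, and tamven (Recipe 6), but nalval is never obtained.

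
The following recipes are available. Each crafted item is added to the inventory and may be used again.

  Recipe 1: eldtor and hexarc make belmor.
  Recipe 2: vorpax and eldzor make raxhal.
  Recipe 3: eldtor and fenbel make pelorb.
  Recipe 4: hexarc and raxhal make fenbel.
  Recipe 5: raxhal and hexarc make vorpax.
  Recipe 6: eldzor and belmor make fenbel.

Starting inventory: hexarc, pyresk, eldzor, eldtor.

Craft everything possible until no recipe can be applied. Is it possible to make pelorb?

Yes

eldtor and hexarc → belmor (Recipe 1).
Using Recipe 6, eldzor and belmor make fenbel.
eldtor and fenbel → pelorb (Recipe 3).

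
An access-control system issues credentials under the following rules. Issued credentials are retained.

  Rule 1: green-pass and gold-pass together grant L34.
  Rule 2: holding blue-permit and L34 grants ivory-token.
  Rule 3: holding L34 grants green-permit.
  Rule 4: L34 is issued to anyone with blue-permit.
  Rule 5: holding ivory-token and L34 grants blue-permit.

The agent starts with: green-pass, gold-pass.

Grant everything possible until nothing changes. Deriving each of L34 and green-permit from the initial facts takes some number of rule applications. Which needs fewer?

L34

L34: Holding green-pass and gold-pass grants L34 (Rule 1). [1 rule application]
green-permit: Holding green-pass and gold-pass grants L34 (Rule 1). Holding L34 grants green-permit (Rule 3). [2 rule applications]
L34 needs fewer.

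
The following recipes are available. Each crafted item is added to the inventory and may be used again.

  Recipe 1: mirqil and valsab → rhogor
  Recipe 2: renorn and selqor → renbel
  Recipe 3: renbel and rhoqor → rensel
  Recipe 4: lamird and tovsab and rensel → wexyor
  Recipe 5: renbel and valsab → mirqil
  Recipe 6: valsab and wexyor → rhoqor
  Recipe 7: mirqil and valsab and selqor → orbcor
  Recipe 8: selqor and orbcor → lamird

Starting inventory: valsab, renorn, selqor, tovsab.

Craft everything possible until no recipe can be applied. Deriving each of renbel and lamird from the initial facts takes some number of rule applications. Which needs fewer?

renbel: Using Recipe 2, renorn and selqor make renbel. [1 rule application]
lamird: renorn and selqor → renbel (Recipe 2). renbel and valsab → mirqil (Recipe 5). Using Recipe 7, mirqil, valsab, and selqor make orbcor. selqor and orbcor → lamird (Recipe 8). [4 rule applications]
renbel needs fewer.

renbel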